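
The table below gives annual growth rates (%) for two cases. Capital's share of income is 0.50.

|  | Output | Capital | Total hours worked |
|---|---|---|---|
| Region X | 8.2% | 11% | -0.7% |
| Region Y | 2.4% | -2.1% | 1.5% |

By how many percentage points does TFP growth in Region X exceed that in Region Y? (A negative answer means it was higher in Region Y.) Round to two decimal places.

Labor's share = 1 − 0.5 = 0.5.
Region X: TFP = 8.2 − 5.5 + 0.35 = 3.05%.
Region Y: TFP = 2.4 + 1.05 − 0.75 = 2.7%.
Difference = 3.05 − (2.7) = 0.35 pp.

0.35 percentage points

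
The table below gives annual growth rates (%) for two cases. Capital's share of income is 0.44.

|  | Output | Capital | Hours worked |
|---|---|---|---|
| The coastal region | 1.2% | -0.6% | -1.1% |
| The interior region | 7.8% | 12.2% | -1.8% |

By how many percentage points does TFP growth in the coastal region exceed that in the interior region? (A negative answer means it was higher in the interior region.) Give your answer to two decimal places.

-1.36 percentage points

Labor's share = 1 − 0.44 = 0.56.
The coastal region: TFP = 1.2 + 0.264 + 0.616 = 2.08%.
The interior region: TFP = 7.8 − 5.368 + 1.008 = 3.44%.
Difference = 2.08 − (3.44) = -1.36 pp.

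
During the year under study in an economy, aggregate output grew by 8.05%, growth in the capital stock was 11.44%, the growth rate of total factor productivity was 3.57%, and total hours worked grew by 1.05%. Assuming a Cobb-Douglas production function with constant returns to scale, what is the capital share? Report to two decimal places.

gY = gA + α·gK + (1−α)·gL, so gY − gA − gL = α(gK − gL).
8.05 − 3.57 − 1.05 = α × (11.44 − 1.05).
3.43 = 10.39 α, so α = 0.3301.

The capital share is 0.33.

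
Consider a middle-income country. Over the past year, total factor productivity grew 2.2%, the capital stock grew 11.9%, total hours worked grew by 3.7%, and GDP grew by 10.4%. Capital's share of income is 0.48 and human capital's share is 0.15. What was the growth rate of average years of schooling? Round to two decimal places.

Labor's share = 1 − 0.48 − 0.15 = 0.37.
gY = gA + 0.48×11.9 + 0.37×3.7 + 0.15×g.
0.15×g = 10.4 − 2.2 − 7.081 = 1.119.
g = 1.119 / 0.15 = 7.46%.

Average years of schooling grew 7.46%.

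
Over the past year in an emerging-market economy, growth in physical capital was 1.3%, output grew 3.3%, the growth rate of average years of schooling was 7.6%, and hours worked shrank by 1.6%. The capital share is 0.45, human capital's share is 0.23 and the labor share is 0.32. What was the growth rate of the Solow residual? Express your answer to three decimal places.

The Solow residual growth was 1.479%.

Labor's share = 1 − 0.45 − 0.23 = 0.32.
Physical capital: 0.45 × 1.3 = 0.585 pp.
Average years of schooling: 0.23 × 7.6 = 1.748 pp.
Hours worked: 0.32 × (-1.6) = -0.512 pp.
TFP growth = 3.3 − 1.821 = 1.479%.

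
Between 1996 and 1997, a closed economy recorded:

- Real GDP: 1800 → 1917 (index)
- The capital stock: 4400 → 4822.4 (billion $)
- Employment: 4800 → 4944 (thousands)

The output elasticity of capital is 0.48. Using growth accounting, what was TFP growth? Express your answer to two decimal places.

TFP growth was 0.33%.

Real GDP growth = (1917 − 1800) / 1800 = 6.5%.
The capital stock growth = (4822.4 − 4400) / 4400 = 9.6%.
Employment growth = (4944 − 4800) / 4800 = 3%.
Labor's share = 1 − 0.48 = 0.52.
The capital stock: 0.48 × 9.6 = 4.608 pp.
Employment: 0.52 × 3 = 1.56 pp.
TFP growth = 6.5 − 6.168 = 0.332%.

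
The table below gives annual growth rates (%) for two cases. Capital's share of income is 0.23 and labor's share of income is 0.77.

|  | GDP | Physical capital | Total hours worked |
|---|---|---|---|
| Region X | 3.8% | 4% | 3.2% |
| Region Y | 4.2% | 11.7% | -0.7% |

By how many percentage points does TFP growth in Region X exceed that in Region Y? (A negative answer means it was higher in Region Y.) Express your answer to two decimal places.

-1.63 percentage points

Labor's share = 1 − 0.23 = 0.77.
Region X: TFP = 3.8 − 0.92 − 2.464 = 0.416%.
Region Y: TFP = 4.2 − 2.691 + 0.539 = 2.048%.
Difference = 0.416 − (2.048) = -1.632 pp.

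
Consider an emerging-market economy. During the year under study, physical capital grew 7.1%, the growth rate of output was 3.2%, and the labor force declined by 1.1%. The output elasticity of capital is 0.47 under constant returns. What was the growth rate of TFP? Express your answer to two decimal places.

Labor's share = 1 − 0.47 = 0.53.
Physical capital: 0.47 × 7.1 = 3.337 pp.
The labor force: 0.53 × (-1.1) = -0.583 pp.
TFP growth = 3.2 − 2.754 = 0.446%.

0.45%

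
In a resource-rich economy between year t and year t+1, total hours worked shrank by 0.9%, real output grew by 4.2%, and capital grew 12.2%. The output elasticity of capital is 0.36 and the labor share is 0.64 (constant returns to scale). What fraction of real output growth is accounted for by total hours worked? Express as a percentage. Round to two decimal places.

Total hours worked accounted for -13.71% of growth.

Labor's share = 1 − 0.36 = 0.64.
Total hours worked contributed 0.64 × (-0.9) = -0.576 pp.
Share of growth = -0.576 / 4.2 × 100 = -13.7143%.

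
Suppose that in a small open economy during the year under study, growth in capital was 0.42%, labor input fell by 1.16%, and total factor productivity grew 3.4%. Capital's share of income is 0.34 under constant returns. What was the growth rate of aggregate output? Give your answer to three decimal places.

Aggregate output grew 2.777%.

Labor's share = 1 − 0.34 = 0.66.
Capital: 0.34 × 0.42 = 0.1428 pp.
Labor input: 0.66 × (-1.16) = -0.7656 pp.
Output growth = 3.4 + (-0.6228) = 2.7772%.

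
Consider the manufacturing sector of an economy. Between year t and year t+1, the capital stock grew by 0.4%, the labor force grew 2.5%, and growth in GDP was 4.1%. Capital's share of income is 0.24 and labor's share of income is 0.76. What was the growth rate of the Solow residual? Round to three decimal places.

2.104%

Labor's share = 1 − 0.24 = 0.76.
The capital stock: 0.24 × 0.4 = 0.096 pp.
The labor force: 0.76 × 2.5 = 1.9 pp.
TFP growth = 4.1 − 1.996 = 2.104%.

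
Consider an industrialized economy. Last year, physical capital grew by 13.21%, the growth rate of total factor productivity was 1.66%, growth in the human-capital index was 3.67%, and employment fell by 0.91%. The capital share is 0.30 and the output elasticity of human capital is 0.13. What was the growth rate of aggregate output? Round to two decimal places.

Aggregate output grew 5.58%.

Labor's share = 1 − 0.3 − 0.13 = 0.57.
Physical capital: 0.3 × 13.21 = 3.963 pp.
The human-capital index: 0.13 × 3.67 = 0.4771 pp.
Employment: 0.57 × (-0.91) = -0.5187 pp.
Output growth = 1.66 + 3.9214 = 5.5814%.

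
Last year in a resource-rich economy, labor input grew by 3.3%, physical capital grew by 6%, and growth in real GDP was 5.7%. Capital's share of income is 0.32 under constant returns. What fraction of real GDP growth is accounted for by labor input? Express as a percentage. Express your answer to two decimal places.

Labor input accounted for 39.37% of growth.

Labor's share = 1 − 0.32 = 0.68.
Labor input contributed 0.68 × 3.3 = 2.244 pp.
Share of growth = 2.244 / 5.7 × 100 = 39.3684%.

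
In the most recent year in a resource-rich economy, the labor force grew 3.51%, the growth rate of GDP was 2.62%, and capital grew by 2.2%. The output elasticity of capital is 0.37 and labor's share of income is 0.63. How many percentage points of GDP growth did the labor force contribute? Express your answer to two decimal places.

2.21

Labor's share = 1 − 0.37 = 0.63.
Contribution = share × growth = 0.63 × 3.51 = 2.2113 pp.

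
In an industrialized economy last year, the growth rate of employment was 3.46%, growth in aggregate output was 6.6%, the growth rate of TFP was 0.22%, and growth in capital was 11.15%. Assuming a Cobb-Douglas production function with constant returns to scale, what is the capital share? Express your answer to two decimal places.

gY = gA + α·gK + (1−α)·gL, so gY − gA − gL = α(gK − gL).
6.6 − 0.22 − 3.46 = α × (11.15 − 3.46).
2.92 = 7.69 α, so α = 0.3797.

α = 0.38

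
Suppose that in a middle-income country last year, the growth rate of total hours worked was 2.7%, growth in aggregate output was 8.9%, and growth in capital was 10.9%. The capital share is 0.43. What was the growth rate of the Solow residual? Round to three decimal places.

Labor's share = 1 − 0.43 = 0.57.
Capital: 0.43 × 10.9 = 4.687 pp.
Total hours worked: 0.57 × 2.7 = 1.539 pp.
TFP growth = 8.9 − 6.226 = 2.674%.

2.674%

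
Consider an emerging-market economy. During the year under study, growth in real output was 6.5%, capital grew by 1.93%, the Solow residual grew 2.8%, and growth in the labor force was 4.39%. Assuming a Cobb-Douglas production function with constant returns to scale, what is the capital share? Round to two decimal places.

α = 0.28

gY = gA + α·gK + (1−α)·gL, so gY − gA − gL = α(gK − gL).
6.5 − 2.8 − 4.39 = α × (1.93 − 4.39).
-0.69 = -2.46 α, so α = 0.2805.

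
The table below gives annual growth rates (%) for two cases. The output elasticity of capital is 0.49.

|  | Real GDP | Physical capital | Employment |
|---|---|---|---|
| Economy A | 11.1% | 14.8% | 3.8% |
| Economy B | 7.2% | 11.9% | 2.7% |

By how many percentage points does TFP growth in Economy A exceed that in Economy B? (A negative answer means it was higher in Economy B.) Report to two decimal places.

Labor's share = 1 − 0.49 = 0.51.
Economy A: TFP = 11.1 − 7.252 − 1.938 = 1.91%.
Economy B: TFP = 7.2 − 5.831 − 1.377 = -0.008%.
Difference = 1.91 − (-0.008) = 1.918 pp.

1.92 percentage points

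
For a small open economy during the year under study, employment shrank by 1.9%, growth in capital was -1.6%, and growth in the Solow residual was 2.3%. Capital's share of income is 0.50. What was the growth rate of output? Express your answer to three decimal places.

0.550%

Labor's share = 1 − 0.5 = 0.5.
Capital: 0.5 × (-1.6) = -0.8 pp.
Employment: 0.5 × (-1.9) = -0.95 pp.
Output growth = 2.3 + (-1.75) = 0.55%.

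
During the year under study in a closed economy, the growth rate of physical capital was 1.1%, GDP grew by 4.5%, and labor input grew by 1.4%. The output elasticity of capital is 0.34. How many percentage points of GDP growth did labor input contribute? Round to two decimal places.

0.92

Labor's share = 1 − 0.34 = 0.66.
Contribution = share × growth = 0.66 × 1.4 = 0.924 pp.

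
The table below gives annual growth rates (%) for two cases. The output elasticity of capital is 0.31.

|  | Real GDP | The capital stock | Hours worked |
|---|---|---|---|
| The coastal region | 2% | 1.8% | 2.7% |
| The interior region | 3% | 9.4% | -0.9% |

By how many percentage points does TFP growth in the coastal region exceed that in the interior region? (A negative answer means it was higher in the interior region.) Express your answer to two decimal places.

Labor's share = 1 − 0.31 = 0.69.
The coastal region: TFP = 2 − 0.558 − 1.863 = -0.421%.
The interior region: TFP = 3 − 2.914 + 0.621 = 0.707%.
Difference = -0.421 − (0.707) = -1.128 pp.

-1.13 percentage points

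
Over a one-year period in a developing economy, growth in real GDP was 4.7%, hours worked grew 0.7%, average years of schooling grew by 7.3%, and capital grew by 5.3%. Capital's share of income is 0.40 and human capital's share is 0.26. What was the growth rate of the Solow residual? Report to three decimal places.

Labor's share = 1 − 0.4 − 0.26 = 0.34.
Capital: 0.4 × 5.3 = 2.12 pp.
Average years of schooling: 0.26 × 7.3 = 1.898 pp.
Hours worked: 0.34 × 0.7 = 0.238 pp.
TFP growth = 4.7 − 4.256 = 0.444%.

0.444%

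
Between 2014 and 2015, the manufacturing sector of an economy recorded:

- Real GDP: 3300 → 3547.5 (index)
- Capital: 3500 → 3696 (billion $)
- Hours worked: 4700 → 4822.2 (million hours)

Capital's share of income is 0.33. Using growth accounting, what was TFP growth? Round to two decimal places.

3.91%

Real GDP growth = (3547.5 − 3300) / 3300 = 7.5%.
Capital growth = (3696 − 3500) / 3500 = 5.6%.
Hours worked growth = (4822.2 − 4700) / 4700 = 2.6%.
Labor's share = 1 − 0.33 = 0.67.
Capital: 0.33 × 5.6 = 1.848 pp.
Hours worked: 0.67 × 2.6 = 1.742 pp.
TFP growth = 7.5 − 3.59 = 3.91%.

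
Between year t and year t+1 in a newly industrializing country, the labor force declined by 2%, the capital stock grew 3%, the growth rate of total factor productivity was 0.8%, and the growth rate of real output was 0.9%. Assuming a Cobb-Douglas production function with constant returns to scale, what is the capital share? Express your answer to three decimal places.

gY = gA + α·gK + (1−α)·gL, so gY − gA − gL = α(gK − gL).
0.9 − 0.8 + 2 = α × (3 − (-2)).
2.1 = 5 α, so α = 0.42.

The capital share is 0.420.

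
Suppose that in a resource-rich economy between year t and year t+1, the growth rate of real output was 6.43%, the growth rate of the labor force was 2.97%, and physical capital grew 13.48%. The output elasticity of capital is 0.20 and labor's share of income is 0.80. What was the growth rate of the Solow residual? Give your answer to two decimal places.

Labor's share = 1 − 0.2 = 0.8.
Physical capital: 0.2 × 13.48 = 2.696 pp.
The labor force: 0.8 × 2.97 = 2.376 pp.
TFP growth = 6.43 − 5.072 = 1.358%.

1.36%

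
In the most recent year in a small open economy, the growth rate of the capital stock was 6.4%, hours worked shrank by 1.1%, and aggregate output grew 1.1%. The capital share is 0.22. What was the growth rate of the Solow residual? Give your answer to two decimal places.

0.55%

Labor's share = 1 − 0.22 = 0.78.
The capital stock: 0.22 × 6.4 = 1.408 pp.
Hours worked: 0.78 × (-1.1) = -0.858 pp.
TFP growth = 1.1 − 0.55 = 0.55%.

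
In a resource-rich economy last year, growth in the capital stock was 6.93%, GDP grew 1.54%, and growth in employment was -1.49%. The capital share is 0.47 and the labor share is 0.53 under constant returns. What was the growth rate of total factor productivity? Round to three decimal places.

Labor's share = 1 − 0.47 = 0.53.
The capital stock: 0.47 × 6.93 = 3.2571 pp.
Employment: 0.53 × (-1.49) = -0.7897 pp.
TFP growth = 1.54 − 2.4674 = -0.9274%.

-0.927%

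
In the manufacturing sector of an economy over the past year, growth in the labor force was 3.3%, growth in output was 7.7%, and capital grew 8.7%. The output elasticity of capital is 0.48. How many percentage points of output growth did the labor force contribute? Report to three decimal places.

Labor's share = 1 − 0.48 = 0.52.
Contribution = share × growth = 0.52 × 3.3 = 1.716 pp.

1.716 percentage points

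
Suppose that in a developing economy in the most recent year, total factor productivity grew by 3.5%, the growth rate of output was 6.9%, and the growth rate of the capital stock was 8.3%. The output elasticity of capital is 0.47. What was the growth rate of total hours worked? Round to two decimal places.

Labor's share = 1 − 0.47 = 0.53.
gY = gA + 0.47×8.3 + 0.53×g.
0.53×g = 6.9 − 3.5 − 3.901 = -0.501.
g = -0.501 / 0.53 = -0.9453%.

-0.95%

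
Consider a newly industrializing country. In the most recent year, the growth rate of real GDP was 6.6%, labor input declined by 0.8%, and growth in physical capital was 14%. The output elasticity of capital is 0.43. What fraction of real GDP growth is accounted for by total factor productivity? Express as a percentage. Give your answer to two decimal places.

Labor's share = 1 − 0.43 = 0.57.
Physical capital: 0.43 × 14 = 6.02 pp.
Labor input: 0.57 × (-0.8) = -0.456 pp.
TFP growth = 6.6 − 5.564 = 1.036%.
TFP share of growth = 1.036 / 6.6 × 100 = 15.697%.

15.70%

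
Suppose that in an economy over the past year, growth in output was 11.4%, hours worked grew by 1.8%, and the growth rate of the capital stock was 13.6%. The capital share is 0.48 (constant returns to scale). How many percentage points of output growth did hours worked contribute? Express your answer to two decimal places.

Labor's share = 1 − 0.48 = 0.52.
Contribution = share × growth = 0.52 × 1.8 = 0.936 pp.

0.94 pp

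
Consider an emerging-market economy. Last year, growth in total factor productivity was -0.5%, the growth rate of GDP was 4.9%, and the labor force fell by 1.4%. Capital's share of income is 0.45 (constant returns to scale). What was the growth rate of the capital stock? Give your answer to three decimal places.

Labor's share = 1 − 0.45 = 0.55.
gY = gA + 0.55×(-1.4) + 0.45×g.
0.45×g = 4.9 + 0.5 + 0.77 = 6.17.
g = 6.17 / 0.45 = 13.71111%.

13.711%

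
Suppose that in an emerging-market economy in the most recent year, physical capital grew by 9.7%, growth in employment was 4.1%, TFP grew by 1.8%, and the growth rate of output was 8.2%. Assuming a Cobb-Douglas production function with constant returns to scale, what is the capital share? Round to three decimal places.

α = 0.411

gY = gA + α·gK + (1−α)·gL, so gY − gA − gL = α(gK − gL).
8.2 − 1.8 − 4.1 = α × (9.7 − 4.1).
2.3 = 5.6 α, so α = 0.41071.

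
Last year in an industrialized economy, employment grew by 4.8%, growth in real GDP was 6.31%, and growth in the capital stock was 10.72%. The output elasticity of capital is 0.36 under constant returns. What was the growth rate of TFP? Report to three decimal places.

-0.621%

Labor's share = 1 − 0.36 = 0.64.
The capital stock: 0.36 × 10.72 = 3.8592 pp.
Employment: 0.64 × 4.8 = 3.072 pp.
TFP growth = 6.31 − 6.9312 = -0.6212%.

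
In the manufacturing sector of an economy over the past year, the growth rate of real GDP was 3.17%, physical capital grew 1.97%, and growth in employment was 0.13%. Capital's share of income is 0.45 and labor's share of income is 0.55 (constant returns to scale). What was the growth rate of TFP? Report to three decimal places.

2.212%

Labor's share = 1 − 0.45 = 0.55.
Physical capital: 0.45 × 1.97 = 0.8865 pp.
Employment: 0.55 × 0.13 = 0.0715 pp.
TFP growth = 3.17 − 0.958 = 2.212%.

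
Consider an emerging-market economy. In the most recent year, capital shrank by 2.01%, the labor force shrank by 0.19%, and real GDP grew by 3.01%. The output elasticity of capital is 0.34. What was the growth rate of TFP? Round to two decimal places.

Labor's share = 1 − 0.34 = 0.66.
Capital: 0.34 × (-2.01) = -0.6834 pp.
The labor force: 0.66 × (-0.19) = -0.1254 pp.
TFP growth = 3.01 + 0.8088 = 3.8188%.

3.82%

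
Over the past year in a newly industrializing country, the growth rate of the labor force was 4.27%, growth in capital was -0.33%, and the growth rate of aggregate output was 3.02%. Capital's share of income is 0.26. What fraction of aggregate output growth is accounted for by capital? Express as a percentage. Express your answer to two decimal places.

Capital contributed 0.26 × (-0.33) = -0.0858 pp.
Share of growth = -0.0858 / 3.02 × 100 = -2.8411%.

Capital accounted for -2.84% of growth.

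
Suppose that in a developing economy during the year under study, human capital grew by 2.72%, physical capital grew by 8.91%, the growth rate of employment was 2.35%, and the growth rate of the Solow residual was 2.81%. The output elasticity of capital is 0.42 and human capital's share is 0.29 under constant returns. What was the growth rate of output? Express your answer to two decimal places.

8.02%

Labor's share = 1 − 0.42 − 0.29 = 0.29.
Physical capital: 0.42 × 8.91 = 3.7422 pp.
Human capital: 0.29 × 2.72 = 0.7888 pp.
Employment: 0.29 × 2.35 = 0.6815 pp.
Output growth = 2.81 + 5.2125 = 8.0225%.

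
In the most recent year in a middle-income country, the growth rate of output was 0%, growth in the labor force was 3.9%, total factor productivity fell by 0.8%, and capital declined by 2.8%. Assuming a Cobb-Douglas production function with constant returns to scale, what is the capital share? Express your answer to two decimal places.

The capital share is 0.46.

gY = gA + α·gK + (1−α)·gL, so gY − gA − gL = α(gK − gL).
0 + 0.8 − 3.9 = α × (-2.8 − 3.9).
-3.1 = -6.7 α, so α = 0.4627.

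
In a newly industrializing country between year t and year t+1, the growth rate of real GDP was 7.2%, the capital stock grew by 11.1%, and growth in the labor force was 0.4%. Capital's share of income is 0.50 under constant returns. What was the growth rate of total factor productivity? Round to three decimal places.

Labor's share = 1 − 0.5 = 0.5.
The capital stock: 0.5 × 11.1 = 5.55 pp.
The labor force: 0.5 × 0.4 = 0.2 pp.
TFP growth = 7.2 − 5.75 = 1.45%.

1.450%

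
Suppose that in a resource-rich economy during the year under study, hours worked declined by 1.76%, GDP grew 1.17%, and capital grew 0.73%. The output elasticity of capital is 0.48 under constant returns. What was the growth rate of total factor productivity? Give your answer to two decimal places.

1.73%

Labor's share = 1 − 0.48 = 0.52.
Capital: 0.48 × 0.73 = 0.3504 pp.
Hours worked: 0.52 × (-1.76) = -0.9152 pp.
TFP growth = 1.17 + 0.5648 = 1.7348%.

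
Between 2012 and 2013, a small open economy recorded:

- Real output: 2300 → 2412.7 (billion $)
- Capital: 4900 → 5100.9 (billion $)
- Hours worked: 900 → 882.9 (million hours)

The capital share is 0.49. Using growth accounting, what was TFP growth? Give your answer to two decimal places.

3.86%

Real output growth = (2412.7 − 2300) / 2300 = 4.9%.
Capital growth = (5100.9 − 4900) / 4900 = 4.1%.
Hours worked growth = (882.9 − 900) / 900 = -1.9%.
Labor's share = 1 − 0.49 = 0.51.
Capital: 0.49 × 4.1 = 2.009 pp.
Hours worked: 0.51 × (-1.9) = -0.969 pp.
TFP growth = 4.9 − 1.04 = 3.86%.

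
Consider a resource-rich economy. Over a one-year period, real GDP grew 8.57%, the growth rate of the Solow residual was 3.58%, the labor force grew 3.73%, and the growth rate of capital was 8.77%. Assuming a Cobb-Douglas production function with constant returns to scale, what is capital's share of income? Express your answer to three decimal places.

Capital's share of income is 0.250.

gY = gA + α·gK + (1−α)·gL, so gY − gA − gL = α(gK − gL).
8.57 − 3.58 − 3.73 = α × (8.77 − 3.73).
1.26 = 5.04 α, so α = 0.25.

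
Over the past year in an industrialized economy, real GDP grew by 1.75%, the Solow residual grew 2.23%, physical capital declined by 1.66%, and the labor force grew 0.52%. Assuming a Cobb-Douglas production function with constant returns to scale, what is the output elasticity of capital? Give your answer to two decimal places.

gY = gA + α·gK + (1−α)·gL, so gY − gA − gL = α(gK − gL).
1.75 − 2.23 − 0.52 = α × (-1.66 − 0.52).
-1 = -2.18 α, so α = 0.4587.

0.46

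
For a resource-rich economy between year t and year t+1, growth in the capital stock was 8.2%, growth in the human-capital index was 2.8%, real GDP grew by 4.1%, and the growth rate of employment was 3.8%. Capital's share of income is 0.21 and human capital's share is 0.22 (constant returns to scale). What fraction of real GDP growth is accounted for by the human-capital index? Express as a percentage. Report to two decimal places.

The human-capital index contributed 0.22 × 2.8 = 0.616 pp.
Share of growth = 0.616 / 4.1 × 100 = 15.0244%.

The human-capital index accounted for 15.02% of growth.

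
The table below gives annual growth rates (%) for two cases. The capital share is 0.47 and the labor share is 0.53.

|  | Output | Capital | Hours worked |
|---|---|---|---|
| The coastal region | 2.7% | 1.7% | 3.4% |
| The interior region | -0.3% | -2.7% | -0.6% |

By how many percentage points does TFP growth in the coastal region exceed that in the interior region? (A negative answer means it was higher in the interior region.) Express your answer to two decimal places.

Labor's share = 1 − 0.47 = 0.53.
The coastal region: TFP = 2.7 − 0.799 − 1.802 = 0.099%.
The interior region: TFP = -0.3 + 1.269 + 0.318 = 1.287%.
Difference = 0.099 − (1.287) = -1.188 pp.

-1.19 percentage points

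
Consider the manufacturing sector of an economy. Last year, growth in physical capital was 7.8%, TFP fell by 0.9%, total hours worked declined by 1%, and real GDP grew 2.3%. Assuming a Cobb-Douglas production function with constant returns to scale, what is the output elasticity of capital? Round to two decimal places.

The output elasticity of capital is 0.48.

gY = gA + α·gK + (1−α)·gL, so gY − gA − gL = α(gK − gL).
2.3 + 0.9 + 1 = α × (7.8 − (-1)).
4.2 = 8.8 α, so α = 0.4773.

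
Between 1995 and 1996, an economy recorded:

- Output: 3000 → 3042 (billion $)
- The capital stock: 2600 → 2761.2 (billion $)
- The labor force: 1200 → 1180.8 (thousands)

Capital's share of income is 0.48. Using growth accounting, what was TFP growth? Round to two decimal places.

Output growth = (3042 − 3000) / 3000 = 1.4%.
The capital stock growth = (2761.2 − 2600) / 2600 = 6.2%.
The labor force growth = (1180.8 − 1200) / 1200 = -1.6%.
Labor's share = 1 − 0.48 = 0.52.
The capital stock: 0.48 × 6.2 = 2.976 pp.
The labor force: 0.52 × (-1.6) = -0.832 pp.
TFP growth = 1.4 − 2.144 = -0.744%.

-0.74%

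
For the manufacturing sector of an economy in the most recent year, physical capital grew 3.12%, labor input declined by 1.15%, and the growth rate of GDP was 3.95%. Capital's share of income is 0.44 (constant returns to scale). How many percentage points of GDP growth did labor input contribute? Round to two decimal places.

-0.64 pp

Labor's share = 1 − 0.44 = 0.56.
Contribution = share × growth = 0.56 × (-1.15) = -0.644 pp.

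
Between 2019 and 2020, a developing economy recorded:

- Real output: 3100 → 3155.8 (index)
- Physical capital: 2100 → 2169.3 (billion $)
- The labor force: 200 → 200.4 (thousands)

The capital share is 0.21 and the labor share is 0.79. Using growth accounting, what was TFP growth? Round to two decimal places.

Real output growth = (3155.8 − 3100) / 3100 = 1.8%.
Physical capital growth = (2169.3 − 2100) / 2100 = 3.3%.
The labor force growth = (200.4 − 200) / 200 = 0.2%.
Labor's share = 1 − 0.21 = 0.79.
Physical capital: 0.21 × 3.3 = 0.693 pp.
The labor force: 0.79 × 0.2 = 0.158 pp.
TFP growth = 1.8 − 0.851 = 0.949%.

0.95%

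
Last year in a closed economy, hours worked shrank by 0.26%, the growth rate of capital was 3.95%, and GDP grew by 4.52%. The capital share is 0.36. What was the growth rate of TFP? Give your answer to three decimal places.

Labor's share = 1 − 0.36 = 0.64.
Capital: 0.36 × 3.95 = 1.422 pp.
Hours worked: 0.64 × (-0.26) = -0.1664 pp.
TFP growth = 4.52 − 1.2556 = 3.2644%.

3.264%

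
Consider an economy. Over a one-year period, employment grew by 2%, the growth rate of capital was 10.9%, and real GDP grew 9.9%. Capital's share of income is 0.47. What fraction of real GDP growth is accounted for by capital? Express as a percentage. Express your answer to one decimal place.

Capital accounted for 51.7% of growth.

Capital contributed 0.47 × 10.9 = 5.123 pp.
Share of growth = 5.123 / 9.9 × 100 = 51.747%.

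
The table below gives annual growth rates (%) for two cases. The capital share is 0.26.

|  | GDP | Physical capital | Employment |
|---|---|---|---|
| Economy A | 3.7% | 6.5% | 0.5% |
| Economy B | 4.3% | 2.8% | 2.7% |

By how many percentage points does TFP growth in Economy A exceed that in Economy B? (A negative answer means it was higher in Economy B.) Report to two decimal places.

Labor's share = 1 − 0.26 = 0.74.
Economy A: TFP = 3.7 − 1.69 − 0.37 = 1.64%.
Economy B: TFP = 4.3 − 0.728 − 1.998 = 1.574%.
Difference = 1.64 − (1.574) = 0.066 pp.

0.07 percentage points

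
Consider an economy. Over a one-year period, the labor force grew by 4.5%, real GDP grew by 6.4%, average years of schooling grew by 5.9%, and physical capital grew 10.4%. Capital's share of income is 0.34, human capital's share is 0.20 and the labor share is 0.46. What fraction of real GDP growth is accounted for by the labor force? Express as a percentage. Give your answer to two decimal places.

Labor's share = 1 − 0.34 − 0.2 = 0.46.
The labor force contributed 0.46 × 4.5 = 2.07 pp.
Share of growth = 2.07 / 6.4 × 100 = 32.3438%.

The labor force accounted for 32.34% of growth.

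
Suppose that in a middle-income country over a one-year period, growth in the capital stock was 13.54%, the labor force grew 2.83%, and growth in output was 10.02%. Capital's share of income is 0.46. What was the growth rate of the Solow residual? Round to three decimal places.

2.263%

Labor's share = 1 − 0.46 = 0.54.
The capital stock: 0.46 × 13.54 = 6.2284 pp.
The labor force: 0.54 × 2.83 = 1.5282 pp.
TFP growth = 10.02 − 7.7566 = 2.2634%.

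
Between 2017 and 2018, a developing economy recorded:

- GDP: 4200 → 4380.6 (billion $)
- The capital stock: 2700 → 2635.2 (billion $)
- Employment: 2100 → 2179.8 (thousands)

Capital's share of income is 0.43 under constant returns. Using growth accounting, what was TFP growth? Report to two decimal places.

GDP growth = (4380.6 − 4200) / 4200 = 4.3%.
The capital stock growth = (2635.2 − 2700) / 2700 = -2.4%.
Employment growth = (2179.8 − 2100) / 2100 = 3.8%.
Labor's share = 1 − 0.43 = 0.57.
The capital stock: 0.43 × (-2.4) = -1.032 pp.
Employment: 0.57 × 3.8 = 2.166 pp.
TFP growth = 4.3 − 1.134 = 3.166%.

3.17%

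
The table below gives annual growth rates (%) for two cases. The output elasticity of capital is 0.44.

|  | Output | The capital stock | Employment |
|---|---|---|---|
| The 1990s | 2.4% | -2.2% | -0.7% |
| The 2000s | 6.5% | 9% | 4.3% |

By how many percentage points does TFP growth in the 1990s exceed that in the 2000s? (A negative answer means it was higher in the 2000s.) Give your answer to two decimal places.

Labor's share = 1 − 0.44 = 0.56.
The 1990s: TFP = 2.4 + 0.968 + 0.392 = 3.76%.
The 2000s: TFP = 6.5 − 3.96 − 2.408 = 0.132%.
Difference = 3.76 − (0.132) = 3.628 pp.

3.63 percentage points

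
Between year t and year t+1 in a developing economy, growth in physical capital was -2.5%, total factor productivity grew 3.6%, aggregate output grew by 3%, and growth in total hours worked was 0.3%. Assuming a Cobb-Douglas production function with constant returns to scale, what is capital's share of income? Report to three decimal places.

Capital's share of income is 0.321.

gY = gA + α·gK + (1−α)·gL, so gY − gA − gL = α(gK − gL).
3 − 3.6 − 0.3 = α × (-2.5 − 0.3).
-0.9 = -2.8 α, so α = 0.32143.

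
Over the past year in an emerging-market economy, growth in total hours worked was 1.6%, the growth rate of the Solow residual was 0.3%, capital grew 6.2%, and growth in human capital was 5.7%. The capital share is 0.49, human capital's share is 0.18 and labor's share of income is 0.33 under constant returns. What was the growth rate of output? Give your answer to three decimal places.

Output grew 4.892%.

Labor's share = 1 − 0.49 − 0.18 = 0.33.
Capital: 0.49 × 6.2 = 3.038 pp.
Human capital: 0.18 × 5.7 = 1.026 pp.
Total hours worked: 0.33 × 1.6 = 0.528 pp.
Output growth = 0.3 + 4.592 = 4.892%.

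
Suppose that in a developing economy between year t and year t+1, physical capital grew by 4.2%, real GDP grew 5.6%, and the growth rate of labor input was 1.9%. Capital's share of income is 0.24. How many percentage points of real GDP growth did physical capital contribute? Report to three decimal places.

Contribution = share × growth = 0.24 × 4.2 = 1.008 pp.

1.008 pp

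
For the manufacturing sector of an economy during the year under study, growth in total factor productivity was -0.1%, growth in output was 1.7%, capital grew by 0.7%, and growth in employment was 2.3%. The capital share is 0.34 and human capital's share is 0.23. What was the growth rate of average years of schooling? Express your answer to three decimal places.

2.491%

Labor's share = 1 − 0.34 − 0.23 = 0.43.
gY = gA + 0.34×0.7 + 0.43×2.3 + 0.23×g.
0.23×g = 1.7 + 0.1 − 1.227 = 0.573.
g = 0.573 / 0.23 = 2.4913%.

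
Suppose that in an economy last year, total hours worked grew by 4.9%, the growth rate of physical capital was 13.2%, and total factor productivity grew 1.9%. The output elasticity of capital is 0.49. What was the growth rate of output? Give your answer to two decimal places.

Output growth was 10.87%.

Labor's share = 1 − 0.49 = 0.51.
Physical capital: 0.49 × 13.2 = 6.468 pp.
Total hours worked: 0.51 × 4.9 = 2.499 pp.
Output growth = 1.9 + 8.967 = 10.867%.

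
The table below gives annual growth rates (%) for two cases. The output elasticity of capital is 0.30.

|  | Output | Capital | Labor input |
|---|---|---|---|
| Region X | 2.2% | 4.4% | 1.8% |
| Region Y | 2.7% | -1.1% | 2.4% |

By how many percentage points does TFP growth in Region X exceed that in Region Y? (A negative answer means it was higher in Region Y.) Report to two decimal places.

-1.73 percentage points

Labor's share = 1 − 0.3 = 0.7.
Region X: TFP = 2.2 − 1.32 − 1.26 = -0.38%.
Region Y: TFP = 2.7 + 0.33 − 1.68 = 1.35%.
Difference = -0.38 − (1.35) = -1.73 pp.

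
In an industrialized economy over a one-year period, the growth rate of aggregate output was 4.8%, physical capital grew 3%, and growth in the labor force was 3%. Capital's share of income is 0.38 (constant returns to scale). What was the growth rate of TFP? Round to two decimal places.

Labor's share = 1 − 0.38 = 0.62.
Physical capital: 0.38 × 3 = 1.14 pp.
The labor force: 0.62 × 3 = 1.86 pp.
TFP growth = 4.8 − 3 = 1.8%.

1.80%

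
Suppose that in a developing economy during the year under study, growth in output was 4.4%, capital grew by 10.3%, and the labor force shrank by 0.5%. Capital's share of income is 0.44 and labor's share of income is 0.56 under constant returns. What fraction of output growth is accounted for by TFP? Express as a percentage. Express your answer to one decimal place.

Labor's share = 1 − 0.44 = 0.56.
Capital: 0.44 × 10.3 = 4.532 pp.
The labor force: 0.56 × (-0.5) = -0.28 pp.
TFP growth = 4.4 − 4.252 = 0.148%.
TFP share of growth = 0.148 / 4.4 × 100 = 3.364%.

TFP accounted for 3.4% of growth.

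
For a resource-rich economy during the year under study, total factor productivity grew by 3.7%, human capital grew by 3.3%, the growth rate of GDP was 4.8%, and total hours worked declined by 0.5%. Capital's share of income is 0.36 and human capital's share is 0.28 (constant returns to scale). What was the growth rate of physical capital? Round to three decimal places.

Labor's share = 1 − 0.36 − 0.28 = 0.36.
gY = gA + 0.28×3.3 + 0.36×(-0.5) + 0.36×g.
0.36×g = 4.8 − 3.7 − 0.744 = 0.356.
g = 0.356 / 0.36 = 0.98889%.

Physical capital growth was 0.989%.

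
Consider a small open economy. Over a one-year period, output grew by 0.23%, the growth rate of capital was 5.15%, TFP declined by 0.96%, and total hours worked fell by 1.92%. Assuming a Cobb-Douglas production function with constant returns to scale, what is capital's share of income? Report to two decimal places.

gY = gA + α·gK + (1−α)·gL, so gY − gA − gL = α(gK − gL).
0.23 + 0.96 + 1.92 = α × (5.15 − (-1.92)).
3.11 = 7.07 α, so α = 0.4399.

Capital's share of income is 0.44.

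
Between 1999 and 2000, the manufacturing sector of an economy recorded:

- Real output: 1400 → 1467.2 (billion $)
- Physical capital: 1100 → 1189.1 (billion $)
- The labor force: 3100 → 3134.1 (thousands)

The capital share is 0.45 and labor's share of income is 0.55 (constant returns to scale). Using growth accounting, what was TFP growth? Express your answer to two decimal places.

Real output growth = (1467.2 − 1400) / 1400 = 4.8%.
Physical capital growth = (1189.1 − 1100) / 1100 = 8.1%.
The labor force growth = (3134.1 − 3100) / 3100 = 1.1%.
Labor's share = 1 − 0.45 = 0.55.
Physical capital: 0.45 × 8.1 = 3.645 pp.
The labor force: 0.55 × 1.1 = 0.605 pp.
TFP growth = 4.8 − 4.25 = 0.55%.

0.55%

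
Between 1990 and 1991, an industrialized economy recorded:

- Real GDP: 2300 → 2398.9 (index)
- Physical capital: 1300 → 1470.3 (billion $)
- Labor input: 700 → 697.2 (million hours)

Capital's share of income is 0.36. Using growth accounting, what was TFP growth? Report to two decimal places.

-0.16%

Real GDP growth = (2398.9 − 2300) / 2300 = 4.3%.
Physical capital growth = (1470.3 − 1300) / 1300 = 13.1%.
Labor input growth = (697.2 − 700) / 700 = -0.4%.
Labor's share = 1 − 0.36 = 0.64.
Physical capital: 0.36 × 13.1 = 4.716 pp.
Labor input: 0.64 × (-0.4) = -0.256 pp.
TFP growth = 4.3 − 4.46 = -0.16%.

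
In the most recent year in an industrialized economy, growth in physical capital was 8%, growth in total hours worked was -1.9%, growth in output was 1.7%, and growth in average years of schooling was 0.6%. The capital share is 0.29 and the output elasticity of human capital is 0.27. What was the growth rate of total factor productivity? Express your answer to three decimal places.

Total factor productivity growth was 0.054%.

Labor's share = 1 − 0.29 − 0.27 = 0.44.
Physical capital: 0.29 × 8 = 2.32 pp.
Average years of schooling: 0.27 × 0.6 = 0.162 pp.
Total hours worked: 0.44 × (-1.9) = -0.836 pp.
TFP growth = 1.7 − 1.646 = 0.054%.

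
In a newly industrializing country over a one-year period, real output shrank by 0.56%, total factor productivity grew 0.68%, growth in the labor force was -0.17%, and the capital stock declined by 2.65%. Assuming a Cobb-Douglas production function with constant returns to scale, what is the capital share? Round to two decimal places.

0.43

gY = gA + α·gK + (1−α)·gL, so gY − gA − gL = α(gK − gL).
-0.56 − 0.68 + 0.17 = α × (-2.65 − (-0.17)).
-1.07 = -2.48 α, so α = 0.4315.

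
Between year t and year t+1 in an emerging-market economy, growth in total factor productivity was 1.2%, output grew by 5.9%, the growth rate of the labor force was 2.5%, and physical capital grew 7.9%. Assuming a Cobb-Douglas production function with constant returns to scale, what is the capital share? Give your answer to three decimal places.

gY = gA + α·gK + (1−α)·gL, so gY − gA − gL = α(gK − gL).
5.9 − 1.2 − 2.5 = α × (7.9 − 2.5).
2.2 = 5.4 α, so α = 0.40741.

The capital share is 0.407.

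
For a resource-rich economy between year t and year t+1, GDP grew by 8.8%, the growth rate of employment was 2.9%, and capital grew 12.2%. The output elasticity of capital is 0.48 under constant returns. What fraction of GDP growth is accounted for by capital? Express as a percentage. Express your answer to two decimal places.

Capital contributed 0.48 × 12.2 = 5.856 pp.
Share of growth = 5.856 / 8.8 × 100 = 66.5455%.

66.55%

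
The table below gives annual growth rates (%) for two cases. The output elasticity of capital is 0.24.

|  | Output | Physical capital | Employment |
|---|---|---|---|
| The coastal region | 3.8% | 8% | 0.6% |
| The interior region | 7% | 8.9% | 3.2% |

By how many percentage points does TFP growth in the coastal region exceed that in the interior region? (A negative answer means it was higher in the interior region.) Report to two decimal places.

-1.01 percentage points

Labor's share = 1 − 0.24 = 0.76.
The coastal region: TFP = 3.8 − 1.92 − 0.456 = 1.424%.
The interior region: TFP = 7 − 2.136 − 2.432 = 2.432%.
Difference = 1.424 − (2.432) = -1.008 pp.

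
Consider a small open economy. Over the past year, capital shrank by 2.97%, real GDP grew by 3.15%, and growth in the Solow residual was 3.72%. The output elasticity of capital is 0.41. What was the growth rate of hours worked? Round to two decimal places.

Hours worked growth was 1.10%.

Labor's share = 1 − 0.41 = 0.59.
gY = gA + 0.41×(-2.97) + 0.59×g.
0.59×g = 3.15 − 3.72 + 1.2177 = 0.6477.
g = 0.6477 / 0.59 = 1.0978%.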